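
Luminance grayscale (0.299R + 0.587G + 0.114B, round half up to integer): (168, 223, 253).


Gray = 0.299×R + 0.587×G + 0.114×B
Gray = 0.299×168 + 0.587×223 + 0.114×253
Gray = 50.232 + 130.901 + 28.842
Gray = 209.975 → round half up → 210
Gray = 210


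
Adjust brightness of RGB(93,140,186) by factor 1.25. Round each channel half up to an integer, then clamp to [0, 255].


Multiply each channel by 1.25, round half up, clamp to [0, 255]
R: 93×1.25 = 116.25 → round → 116
G: 140×1.25 = 175
B: 186×1.25 = 232.5 → round → 233
= RGB(116, 175, 233)


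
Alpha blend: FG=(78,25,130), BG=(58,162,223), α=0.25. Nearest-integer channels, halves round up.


C = α×F + (1-α)×B, with 1-α = 0.75
R: 0.25×78 + 0.75×58 = 19.50 + 43.50 = 63.00 → 63
G: 0.25×25 + 0.75×162 = 6.25 + 121.50 = 127.75 → 128
B: 0.25×130 + 0.75×223 = 32.50 + 167.25 = 199.75 → 200
= RGB(63, 128, 200)


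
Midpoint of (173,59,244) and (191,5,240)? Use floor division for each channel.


Midpoint: each channel = ⌊(C₁+C₂)/2⌋
R: ⌊(173+191)/2⌋ = 182
G: ⌊(59+5)/2⌋ = 32
B: ⌊(244+240)/2⌋ = 242
= RGB(182, 32, 242)


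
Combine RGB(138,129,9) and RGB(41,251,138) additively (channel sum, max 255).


Additive: each channel = min(255, C₁+C₂)
R: 138+41 = 179 → 179
G: 129+251 = 380 → 255
B: 9+138 = 147 → 147
= RGB(179, 255, 147)


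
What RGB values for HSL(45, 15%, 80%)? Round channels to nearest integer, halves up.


H=45°, S=0.15, L=0.80
C = (1-|2L-1|)×S = (1-|0.60|)×0.15 = 0.06
H' = H/60 = 45/60 ≈ 0.7500; X = C×(1-|H' mod 2 - 1|) = 0.045
m = L - C/2 = 0.80 - 0.03 = 0.77
Sector ⌊H'⌋ = 0 → (R',G',B') = (0.06, 0.045, 0.0)
RGB = ((R'+m)×255, (G'+m)×255, (B'+m)×255) = (211.65, 207.825, 196.35)
Round half up → RGB(212, 208, 196)


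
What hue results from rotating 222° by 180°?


New hue = (H + rotation) mod 360
New hue = (222 + 180) mod 360
= 402 mod 360
= 42°


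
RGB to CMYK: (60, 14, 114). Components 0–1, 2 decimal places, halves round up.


R'=60/255≈0.2353, G'=14/255≈0.0549, B'=114/255≈0.4471
K = 1 - max(R',G',B') = 1 - 114/255 = 141/255 = 0.55294… → 0.55
(1-R'-K)/(1-K) simplifies to (max-R)/max with max = 114:
C = (114-60)/114 = 54/114 = 0.47368… → 0.47
M = (114-14)/114 = 100/114 = 0.87719… → 0.88
Y = (114-114)/114 = 0/114 = 0 → 0.00
= CMYK(0.47, 0.88, 0.00, 0.55)


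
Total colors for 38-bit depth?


Colors = 2^bits = 2^38
= 274,877,906,944 colors


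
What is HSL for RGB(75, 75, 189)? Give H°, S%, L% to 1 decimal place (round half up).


Normalize: R'=75/255≈0.2941, G'=75/255≈0.2941, B'=189/255≈0.7412
Max=189/255, Min=75/255, Δ=Max-Min=114/255
L = (Max+Min)/2 = (189+75)/510 = 264/510 = 0.51764… → L = 51.8%
L > 0.5 → S = Δ/(2-Max-Min) = 114/(510-189-75) = 114/246 = 0.46341… → S = 46.3%
(the 1/255 factors cancel in S and H, so raw channel differences can be used)
Max is B' → H = 60 × ((R-G)/Δ + 4) = 60 × ((75-75)/114 + 4)
  0/114 + 4 = 0 + 4 = 4
  H = 60 × 4 = 240° → H = 240.0°
= HSL(240.0°, 46.3%, 51.8%)


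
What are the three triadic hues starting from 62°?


Triadic: equally spaced at 120° intervals
H1 = 62°
H2 = (62 + 120) mod 360 = 182°
H3 = (62 + 240) mod 360 = 302°
Triadic = 62°, 182°, 302°


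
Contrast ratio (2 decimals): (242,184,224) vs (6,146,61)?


Linearize each sRGB channel c=v/255: c/12.92 if c ≤ 0.04045 else ((c+0.055)/1.055)^2.4
L = 0.2126×R_lin + 0.7152×G_lin + 0.0722×B_lin
Color 1 (242,184,224):
  R=242: 242/255≈0.9490 > 0.04045 → ((0.9490+0.055)/1.055)^2.4 ≈ 0.88792
  G=184: 184/255≈0.7216 > 0.04045 → ((0.7216+0.055)/1.055)^2.4 ≈ 0.47932
  B=224: 224/255≈0.8784 > 0.04045 → ((0.8784+0.055)/1.055)^2.4 ≈ 0.74540
  L1 = 0.2126×0.88792 + 0.7152×0.47932 + 0.0722×0.74540 ≈ 0.58540
Color 2 (6,146,61):
  R=6: 6/255≈0.0235 ≤ 0.04045 → 0.0235/12.92 ≈ 0.00182
  G=146: 146/255≈0.5725 > 0.04045 → ((0.5725+0.055)/1.055)^2.4 ≈ 0.28744
  B=61: 61/255≈0.2392 > 0.04045 → ((0.2392+0.055)/1.055)^2.4 ≈ 0.04667
  L2 = 0.2126×0.00182 + 0.7152×0.28744 + 0.0722×0.04667 ≈ 0.20933
Lighter = 0.58540, Darker = 0.20933
Ratio = (L_lighter + 0.05) / (L_darker + 0.05)
Ratio = (0.58540 + 0.05) / (0.20933 + 0.05) = 0.63540 / 0.25933 ≈ 2.4501
Ratio ≈ 2.45:1


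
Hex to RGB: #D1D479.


D1 → 209 (R)
D4 → 212 (G)
79 → 121 (B)
= RGB(209, 212, 121)


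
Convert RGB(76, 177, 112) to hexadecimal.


R = 76 → 4C (hex)
G = 177 → B1 (hex)
B = 112 → 70 (hex)
Hex = #4CB170


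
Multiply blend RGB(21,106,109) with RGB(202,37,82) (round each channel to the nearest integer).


Multiply: C = A×B/255, rounded to nearest integer
R: 21×202/255 = 4242/255 ≈ 16.635 → 17
G: 106×37/255 = 3922/255 ≈ 15.380 → 15
B: 109×82/255 = 8938/255 ≈ 35.051 → 35
= RGB(17, 15, 35)


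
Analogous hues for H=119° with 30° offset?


Base hue: 119°
Left analog: (119 - 30) mod 360 = 89°
Right analog: (119 + 30) mod 360 = 149°
Analogous hues = 89° and 149°


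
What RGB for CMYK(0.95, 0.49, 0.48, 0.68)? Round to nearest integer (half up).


R = 255 × (1-C) × (1-K) = 255 × 0.05 × 0.32 = 4.08 → 4
G = 255 × (1-M) × (1-K) = 255 × 0.51 × 0.32 = 41.616 → 42
B = 255 × (1-Y) × (1-K) = 255 × 0.52 × 0.32 = 42.432 → 42
= RGB(4, 42, 42)


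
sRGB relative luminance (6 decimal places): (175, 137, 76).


Linearize each channel (sRGB transfer function): c = v/255; c_lin = c/12.92 if c ≤ 0.04045, else ((c+0.055)/1.055)^2.4
  R: 175/255 ≈ 0.686275 > 0.04045 → ((0.686275+0.055)/1.055)^2.4 ≈ 0.428690
  G: 137/255 ≈ 0.537255 > 0.04045 → ((0.537255+0.055)/1.055)^2.4 ≈ 0.250158
  B: 76/255 ≈ 0.298039 > 0.04045 → ((0.298039+0.055)/1.055)^2.4 ≈ 0.072272
R_lin = 0.428690, G_lin = 0.250158, B_lin = 0.072272
L = 0.2126×R + 0.7152×G + 0.0722×B
L = 0.2126×0.428690 + 0.7152×0.250158 + 0.0722×0.072272
L ≈ 0.275271


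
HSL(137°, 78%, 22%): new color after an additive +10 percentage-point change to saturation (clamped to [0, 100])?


Original S = 78%
Adjustment = +10 percentage points
New S = 78 + (10) = 88
Clamp to [0, 100] → 88
= HSL(137°, 88%, 22%)


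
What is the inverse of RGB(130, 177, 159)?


Invert: (255-R, 255-G, 255-B)
R: 255-130 = 125
G: 255-177 = 78
B: 255-159 = 96
= RGB(125, 78, 96)


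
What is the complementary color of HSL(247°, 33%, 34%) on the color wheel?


Complement = opposite side of color wheel = hue + 180°
H' = (247 + 180) mod 360 = 67°
S and L unchanged.
= HSL(67°, 33%, 34%)


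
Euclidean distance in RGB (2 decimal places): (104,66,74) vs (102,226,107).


d = √[(R₁-R₂)² + (G₁-G₂)² + (B₁-B₂)²]
d = √[(104-102)² + (66-226)² + (74-107)²]
d = √[4 + 25600 + 1089]
d = √26693
d ≈ 163.38


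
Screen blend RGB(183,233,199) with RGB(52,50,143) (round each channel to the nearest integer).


Screen: C = 255 - (255-A)×(255-B)/255, rounded to nearest integer
R: 255 - (255-183)×(255-52)/255 = 255 - 14616/255 ≈ 255 - 57.318 = 197.682 → 198
G: 255 - (255-233)×(255-50)/255 = 255 - 4510/255 ≈ 255 - 17.686 = 237.314 → 237
B: 255 - (255-199)×(255-143)/255 = 255 - 6272/255 ≈ 255 - 24.596 = 230.404 → 230
= RGB(198, 237, 230)


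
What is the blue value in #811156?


Color: #811156
R = 81 = 129
G = 11 = 17
B = 56 = 86
Blue = 86


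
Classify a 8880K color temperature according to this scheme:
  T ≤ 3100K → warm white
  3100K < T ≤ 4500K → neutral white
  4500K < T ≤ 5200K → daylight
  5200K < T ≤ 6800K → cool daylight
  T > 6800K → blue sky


Temperature: 8880K
8880K > 6800K → blue sky
Classification: blue sky


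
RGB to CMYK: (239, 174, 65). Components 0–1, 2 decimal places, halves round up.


R'=239/255≈0.9373, G'=174/255≈0.6824, B'=65/255≈0.2549
K = 1 - max(R',G',B') = 1 - 239/255 = 16/255 = 0.06274… → 0.06
(1-R'-K)/(1-K) simplifies to (max-R)/max with max = 239:
C = (239-239)/239 = 0/239 = 0 → 0.00
M = (239-174)/239 = 65/239 = 0.27196… → 0.27
Y = (239-65)/239 = 174/239 = 0.72803… → 0.73
= CMYK(0.00, 0.27, 0.73, 0.06)


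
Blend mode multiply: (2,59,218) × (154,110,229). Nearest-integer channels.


Multiply: C = A×B/255, rounded to nearest integer
R: 2×154/255 = 308/255 ≈ 1.208 → 1
G: 59×110/255 = 6490/255 ≈ 25.451 → 25
B: 218×229/255 = 49922/255 ≈ 195.773 → 196
= RGB(1, 25, 196)


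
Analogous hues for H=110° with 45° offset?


Base hue: 110°
Left analog: (110 - 45) mod 360 = 65°
Right analog: (110 + 45) mod 360 = 155°
Analogous hues = 65° and 155°


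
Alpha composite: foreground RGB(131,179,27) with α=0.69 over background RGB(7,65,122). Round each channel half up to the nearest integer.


C = α×F + (1-α)×B, with 1-α = 0.31
R: 0.69×131 + 0.31×7 = 90.39 + 2.17 = 92.56 → 93
G: 0.69×179 + 0.31×65 = 123.51 + 20.15 = 143.66 → 144
B: 0.69×27 + 0.31×122 = 18.63 + 37.82 = 56.45 → 56
= RGB(93, 144, 56)


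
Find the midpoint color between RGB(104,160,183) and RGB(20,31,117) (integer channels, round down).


Midpoint: each channel = ⌊(C₁+C₂)/2⌋
R: ⌊(104+20)/2⌋ = 62
G: ⌊(160+31)/2⌋ = 95
B: ⌊(183+117)/2⌋ = 150
= RGB(62, 95, 150)


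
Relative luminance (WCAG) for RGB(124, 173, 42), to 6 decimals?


Linearize each channel (sRGB transfer function): c = v/255; c_lin = c/12.92 if c ≤ 0.04045, else ((c+0.055)/1.055)^2.4
  R: 124/255 ≈ 0.486275 > 0.04045 → ((0.486275+0.055)/1.055)^2.4 ≈ 0.201556
  G: 173/255 ≈ 0.678431 > 0.04045 → ((0.678431+0.055)/1.055)^2.4 ≈ 0.417885
  B: 42/255 ≈ 0.164706 > 0.04045 → ((0.164706+0.055)/1.055)^2.4 ≈ 0.023153
R_lin = 0.201556, G_lin = 0.417885, B_lin = 0.023153
L = 0.2126×R + 0.7152×G + 0.0722×B
L = 0.2126×0.201556 + 0.7152×0.417885 + 0.0722×0.023153
L ≈ 0.343394


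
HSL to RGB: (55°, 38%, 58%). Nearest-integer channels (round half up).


H=55°, S=0.38, L=0.58
C = (1-|2L-1|)×S = (1-|0.16|)×0.38 = 0.3192
H' = H/60 = 55/60 ≈ 0.9167; X = C×(1-|H' mod 2 - 1|) = 0.2926
m = L - C/2 = 0.58 - 0.1596 = 0.4204
Sector ⌊H'⌋ = 0 → (R',G',B') = (0.3192, 0.2926, 0.0)
RGB = ((R'+m)×255, (G'+m)×255, (B'+m)×255) = (188.598, 181.815, 107.202)
Round half up → RGB(189, 182, 107)


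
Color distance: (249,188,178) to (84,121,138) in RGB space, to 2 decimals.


d = √[(R₁-R₂)² + (G₁-G₂)² + (B₁-B₂)²]
d = √[(249-84)² + (188-121)² + (178-138)²]
d = √[27225 + 4489 + 1600]
d = √33314
d ≈ 182.52


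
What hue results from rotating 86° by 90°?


New hue = (H + rotation) mod 360
New hue = (86 + 90) mod 360
= 176 mod 360
= 176°


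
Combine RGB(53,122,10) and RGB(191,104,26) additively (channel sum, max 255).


Additive: each channel = min(255, C₁+C₂)
R: 53+191 = 244 → 244
G: 122+104 = 226 → 226
B: 10+26 = 36 → 36
= RGB(244, 226, 36)


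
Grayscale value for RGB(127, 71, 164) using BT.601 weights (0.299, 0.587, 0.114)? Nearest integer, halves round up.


Gray = 0.299×R + 0.587×G + 0.114×B
Gray = 0.299×127 + 0.587×71 + 0.114×164
Gray = 37.973 + 41.677 + 18.696
Gray = 98.346 → round half up → 98
Gray = 98


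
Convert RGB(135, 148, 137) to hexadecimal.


R = 135 → 87 (hex)
G = 148 → 94 (hex)
B = 137 → 89 (hex)
Hex = #879489


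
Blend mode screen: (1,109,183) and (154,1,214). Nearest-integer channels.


Screen: C = 255 - (255-A)×(255-B)/255, rounded to nearest integer
R: 255 - (255-1)×(255-154)/255 = 255 - 25654/255 ≈ 255 - 100.604 = 154.396 → 154
G: 255 - (255-109)×(255-1)/255 = 255 - 37084/255 ≈ 255 - 145.427 = 109.573 → 110
B: 255 - (255-183)×(255-214)/255 = 255 - 2952/255 ≈ 255 - 11.576 = 243.424 → 243
= RGB(154, 110, 243)


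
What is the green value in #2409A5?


Color: #2409A5
R = 24 = 36
G = 09 = 9
B = A5 = 165
Green = 9


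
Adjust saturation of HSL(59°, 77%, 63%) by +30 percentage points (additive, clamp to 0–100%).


Original S = 77%
Adjustment = +30 percentage points
New S = 77 + (30) = 107
Clamp to [0, 100] → 100
= HSL(59°, 100%, 63%)


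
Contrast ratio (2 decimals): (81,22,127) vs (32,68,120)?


Linearize each sRGB channel c=v/255: c/12.92 if c ≤ 0.04045 else ((c+0.055)/1.055)^2.4
L = 0.2126×R_lin + 0.7152×G_lin + 0.0722×B_lin
Color 1 (81,22,127):
  R=81: 81/255≈0.3176 > 0.04045 → ((0.3176+0.055)/1.055)^2.4 ≈ 0.08228
  G=22: 22/255≈0.0863 > 0.04045 → ((0.0863+0.055)/1.055)^2.4 ≈ 0.00802
  B=127: 127/255≈0.4980 > 0.04045 → ((0.4980+0.055)/1.055)^2.4 ≈ 0.21223
  L1 = 0.2126×0.08228 + 0.7152×0.00802 + 0.0722×0.21223 ≈ 0.03855
Color 2 (32,68,120):
  R=32: 32/255≈0.1255 > 0.04045 → ((0.1255+0.055)/1.055)^2.4 ≈ 0.01444
  G=68: 68/255≈0.2667 > 0.04045 → ((0.2667+0.055)/1.055)^2.4 ≈ 0.05781
  B=120: 120/255≈0.4706 > 0.04045 → ((0.4706+0.055)/1.055)^2.4 ≈ 0.18782
  L2 = 0.2126×0.01444 + 0.7152×0.05781 + 0.0722×0.18782 ≈ 0.05797
Lighter = 0.05797, Darker = 0.03855
Ratio = (L_lighter + 0.05) / (L_darker + 0.05)
Ratio = (0.05797 + 0.05) / (0.03855 + 0.05) = 0.10797 / 0.08855 ≈ 1.2193
Ratio ≈ 1.22:1


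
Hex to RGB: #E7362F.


E7 → 231 (R)
36 → 54 (G)
2F → 47 (B)
= RGB(231, 54, 47)


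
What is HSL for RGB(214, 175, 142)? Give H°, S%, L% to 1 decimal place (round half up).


Normalize: R'=214/255≈0.8392, G'=175/255≈0.6863, B'=142/255≈0.5569
Max=214/255, Min=142/255, Δ=Max-Min=72/255
L = (Max+Min)/2 = (214+142)/510 = 356/510 = 0.69803… → L = 69.8%
L > 0.5 → S = Δ/(2-Max-Min) = 72/(510-214-142) = 72/154 = 0.46753… → S = 46.8%
(the 1/255 factors cancel in S and H, so raw channel differences can be used)
Max is R' → H = 60 × (((G-B)/Δ) mod 6) = 60 × (((175-142)/72) mod 6)
  33/72 = 0.4583…
  H = 60 × 0.4583… = 27.5° → H = 27.5°
= HSL(27.5°, 46.8%, 69.8%)


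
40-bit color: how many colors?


Colors = 2^bits = 2^40
= 1,099,511,627,776 colors


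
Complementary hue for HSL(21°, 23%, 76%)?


Complement = opposite side of color wheel = hue + 180°
H' = (21 + 180) mod 360 = 201°
S and L unchanged.
= HSL(201°, 23%, 76%)


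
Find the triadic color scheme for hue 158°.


Triadic: equally spaced at 120° intervals
H1 = 158°
H2 = (158 + 120) mod 360 = 278°
H3 = (158 + 240) mod 360 = 38°
Triadic = 158°, 278°, 38°


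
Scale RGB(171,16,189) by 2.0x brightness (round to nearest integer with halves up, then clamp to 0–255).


Multiply each channel by 2.0, round half up, clamp to [0, 255]
R: 171×2.0 = 342 → clamp → 255
G: 16×2.0 = 32
B: 189×2.0 = 378 → clamp → 255
= RGB(255, 32, 255)


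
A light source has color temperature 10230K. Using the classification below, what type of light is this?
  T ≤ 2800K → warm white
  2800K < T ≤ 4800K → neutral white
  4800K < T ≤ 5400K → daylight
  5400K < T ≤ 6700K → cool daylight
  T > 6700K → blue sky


Temperature: 10230K
10230K > 6700K → blue sky
Classification: blue sky


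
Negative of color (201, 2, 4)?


Invert: (255-R, 255-G, 255-B)
R: 255-201 = 54
G: 255-2 = 253
B: 255-4 = 251
= RGB(54, 253, 251)


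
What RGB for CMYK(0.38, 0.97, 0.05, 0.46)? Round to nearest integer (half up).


R = 255 × (1-C) × (1-K) = 255 × 0.62 × 0.54 = 85.374 → 85
G = 255 × (1-M) × (1-K) = 255 × 0.03 × 0.54 = 4.131 → 4
B = 255 × (1-Y) × (1-K) = 255 × 0.95 × 0.54 = 130.815 → 131
= RGB(85, 4, 131)


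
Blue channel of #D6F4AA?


Color: #D6F4AA
R = D6 = 214
G = F4 = 244
B = AA = 170
Blue = 170


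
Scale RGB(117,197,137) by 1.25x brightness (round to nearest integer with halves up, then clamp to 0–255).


Multiply each channel by 1.25, round half up, clamp to [0, 255]
R: 117×1.25 = 146.25 → round → 146
G: 197×1.25 = 246.25 → round → 246
B: 137×1.25 = 171.25 → round → 171
= RGB(146, 246, 171)


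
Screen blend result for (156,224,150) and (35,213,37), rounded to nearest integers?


Screen: C = 255 - (255-A)×(255-B)/255, rounded to nearest integer
R: 255 - (255-156)×(255-35)/255 = 255 - 21780/255 ≈ 255 - 85.412 = 169.588 → 170
G: 255 - (255-224)×(255-213)/255 = 255 - 1302/255 ≈ 255 - 5.106 = 249.894 → 250
B: 255 - (255-150)×(255-37)/255 = 255 - 22890/255 ≈ 255 - 89.765 = 165.235 → 165
= RGB(170, 250, 165)


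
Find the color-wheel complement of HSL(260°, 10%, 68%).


Complement = opposite side of color wheel = hue + 180°
H' = (260 + 180) mod 360 = 80°
S and L unchanged.
= HSL(80°, 10%, 68%)


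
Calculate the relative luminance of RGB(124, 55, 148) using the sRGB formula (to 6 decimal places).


Linearize each channel (sRGB transfer function): c = v/255; c_lin = c/12.92 if c ≤ 0.04045, else ((c+0.055)/1.055)^2.4
  R: 124/255 ≈ 0.486275 > 0.04045 → ((0.486275+0.055)/1.055)^2.4 ≈ 0.201556
  G: 55/255 ≈ 0.215686 > 0.04045 → ((0.215686+0.055)/1.055)^2.4 ≈ 0.038204
  B: 148/255 ≈ 0.580392 > 0.04045 → ((0.580392+0.055)/1.055)^2.4 ≈ 0.296138
R_lin = 0.201556, G_lin = 0.038204, B_lin = 0.296138
L = 0.2126×R + 0.7152×G + 0.0722×B
L = 0.2126×0.201556 + 0.7152×0.038204 + 0.0722×0.296138
L ≈ 0.091556


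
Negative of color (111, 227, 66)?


Invert: (255-R, 255-G, 255-B)
R: 255-111 = 144
G: 255-227 = 28
B: 255-66 = 189
= RGB(144, 28, 189)


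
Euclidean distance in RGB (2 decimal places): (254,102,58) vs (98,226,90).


d = √[(R₁-R₂)² + (G₁-G₂)² + (B₁-B₂)²]
d = √[(254-98)² + (102-226)² + (58-90)²]
d = √[24336 + 15376 + 1024]
d = √40736
d ≈ 201.83


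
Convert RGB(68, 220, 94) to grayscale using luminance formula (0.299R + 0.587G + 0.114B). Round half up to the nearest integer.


Gray = 0.299×R + 0.587×G + 0.114×B
Gray = 0.299×68 + 0.587×220 + 0.114×94
Gray = 20.332 + 129.140 + 10.716
Gray = 160.188 → round half up → 160
Gray = 160


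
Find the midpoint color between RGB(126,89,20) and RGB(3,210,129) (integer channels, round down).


Midpoint: each channel = ⌊(C₁+C₂)/2⌋
R: ⌊(126+3)/2⌋ = 64
G: ⌊(89+210)/2⌋ = 149
B: ⌊(20+129)/2⌋ = 74
= RGB(64, 149, 74)


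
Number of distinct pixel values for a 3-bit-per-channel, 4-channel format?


Total bits = 3 bits/channel × 4 channels = 12 bits
Distinct pixel values = 2^12
= 4,096 pixel values


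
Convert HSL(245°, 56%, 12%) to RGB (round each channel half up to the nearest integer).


H=245°, S=0.56, L=0.12
C = (1-|2L-1|)×S = (1-|-0.76|)×0.56 = 0.1344
H' = H/60 = 245/60 ≈ 4.0833; X = C×(1-|H' mod 2 - 1|) = 0.0112
m = L - C/2 = 0.12 - 0.0672 = 0.0528
Sector ⌊H'⌋ = 4 → (R',G',B') = (0.0112, 0.0, 0.1344)
RGB = ((R'+m)×255, (G'+m)×255, (B'+m)×255) = (16.32, 13.464, 47.736)
Round half up → RGB(16, 13, 48)


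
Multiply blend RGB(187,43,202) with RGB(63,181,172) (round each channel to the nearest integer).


Multiply: C = A×B/255, rounded to nearest integer
R: 187×63/255 = 11781/255 ≈ 46.200 → 46
G: 43×181/255 = 7783/255 ≈ 30.522 → 31
B: 202×172/255 = 34744/255 ≈ 136.251 → 136
= RGB(46, 31, 136)


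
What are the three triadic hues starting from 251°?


Triadic: equally spaced at 120° intervals
H1 = 251°
H2 = (251 + 120) mod 360 = 11°
H3 = (251 + 240) mod 360 = 131°
Triadic = 251°, 11°, 131°


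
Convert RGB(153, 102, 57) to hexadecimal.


R = 153 → 99 (hex)
G = 102 → 66 (hex)
B = 57 → 39 (hex)
Hex = #996639


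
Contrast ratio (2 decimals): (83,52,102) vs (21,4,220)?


Linearize each sRGB channel c=v/255: c/12.92 if c ≤ 0.04045 else ((c+0.055)/1.055)^2.4
L = 0.2126×R_lin + 0.7152×G_lin + 0.0722×B_lin
Color 1 (83,52,102):
  R=83: 83/255≈0.3255 > 0.04045 → ((0.3255+0.055)/1.055)^2.4 ≈ 0.08650
  G=52: 52/255≈0.2039 > 0.04045 → ((0.2039+0.055)/1.055)^2.4 ≈ 0.03434
  B=102: 102/255≈0.4000 > 0.04045 → ((0.4000+0.055)/1.055)^2.4 ≈ 0.13287
  L1 = 0.2126×0.08650 + 0.7152×0.03434 + 0.0722×0.13287 ≈ 0.05254
Color 2 (21,4,220):
  R=21: 21/255≈0.0824 > 0.04045 → ((0.0824+0.055)/1.055)^2.4 ≈ 0.00750
  G=4: 4/255≈0.0157 ≤ 0.04045 → 0.0157/12.92 ≈ 0.00121
  B=220: 220/255≈0.8627 > 0.04045 → ((0.8627+0.055)/1.055)^2.4 ≈ 0.71569
  L2 = 0.2126×0.00750 + 0.7152×0.00121 + 0.0722×0.71569 ≈ 0.05414
Lighter = 0.05414, Darker = 0.05254
Ratio = (L_lighter + 0.05) / (L_darker + 0.05)
Ratio = (0.05414 + 0.05) / (0.05254 + 0.05) = 0.10414 / 0.10254 ≈ 1.0155
Ratio ≈ 1.02:1


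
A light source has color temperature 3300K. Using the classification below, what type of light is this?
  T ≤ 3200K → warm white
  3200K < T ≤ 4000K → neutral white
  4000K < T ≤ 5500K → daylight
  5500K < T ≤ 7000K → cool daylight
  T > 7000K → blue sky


Temperature: 3300K
3200K < 3300K ≤ 4000K → neutral white
Classification: neutral white


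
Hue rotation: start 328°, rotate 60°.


New hue = (H + rotation) mod 360
New hue = (328 + 60) mod 360
= 388 mod 360
= 28°


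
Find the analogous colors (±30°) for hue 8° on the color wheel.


Base hue: 8°
Left analog: (8 - 30) mod 360 = 338°
Right analog: (8 + 30) mod 360 = 38°
Analogous hues = 338° and 38°


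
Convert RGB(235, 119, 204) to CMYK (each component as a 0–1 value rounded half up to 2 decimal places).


R'=235/255≈0.9216, G'=119/255≈0.4667, B'=204/255≈0.8000
K = 1 - max(R',G',B') = 1 - 235/255 = 20/255 = 0.07843… → 0.08
(1-R'-K)/(1-K) simplifies to (max-R)/max with max = 235:
C = (235-235)/235 = 0/235 = 0 → 0.00
M = (235-119)/235 = 116/235 = 0.49361… → 0.49
Y = (235-204)/235 = 31/235 = 0.13191… → 0.13
= CMYK(0.00, 0.49, 0.13, 0.08)


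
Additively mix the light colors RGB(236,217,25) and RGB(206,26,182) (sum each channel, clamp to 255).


Additive: each channel = min(255, C₁+C₂)
R: 236+206 = 442 → 255
G: 217+26 = 243 → 243
B: 25+182 = 207 → 207
= RGB(255, 243, 207)


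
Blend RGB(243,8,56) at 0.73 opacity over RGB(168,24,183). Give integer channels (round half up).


C = α×F + (1-α)×B, with 1-α = 0.27
R: 0.73×243 + 0.27×168 = 177.39 + 45.36 = 222.75 → 223
G: 0.73×8 + 0.27×24 = 5.84 + 6.48 = 12.32 → 12
B: 0.73×56 + 0.27×183 = 40.88 + 49.41 = 90.29 → 90
= RGB(223, 12, 90)


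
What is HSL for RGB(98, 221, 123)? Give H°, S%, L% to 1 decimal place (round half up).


Normalize: R'=98/255≈0.3843, G'=221/255≈0.8667, B'=123/255≈0.4824
Max=221/255, Min=98/255, Δ=Max-Min=123/255
L = (Max+Min)/2 = (221+98)/510 = 319/510 = 0.62549… → L = 62.5%
L > 0.5 → S = Δ/(2-Max-Min) = 123/(510-221-98) = 123/191 = 0.64397… → S = 64.4%
(the 1/255 factors cancel in S and H, so raw channel differences can be used)
Max is G' → H = 60 × ((B-R)/Δ + 2) = 60 × ((123-98)/123 + 2)
  25/123 + 2 = 0.2032… + 2 = 2.2032…
  H = 60 × 2.2032… = 132.195…° → H = 132.2°
= HSL(132.2°, 64.4%, 62.5%)


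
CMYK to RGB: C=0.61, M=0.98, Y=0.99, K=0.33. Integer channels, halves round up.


R = 255 × (1-C) × (1-K) = 255 × 0.39 × 0.67 = 66.6315 → 67
G = 255 × (1-M) × (1-K) = 255 × 0.02 × 0.67 = 3.417 → 3
B = 255 × (1-Y) × (1-K) = 255 × 0.01 × 0.67 = 1.7085 → 2
= RGB(67, 3, 2)


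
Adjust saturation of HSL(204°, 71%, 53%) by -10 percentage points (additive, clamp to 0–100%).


Original S = 71%
Adjustment = -10 percentage points
New S = 71 + (-10) = 61
Clamp to [0, 100] → 61
= HSL(204°, 61%, 53%)


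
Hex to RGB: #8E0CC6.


8E → 142 (R)
0C → 12 (G)
C6 → 198 (B)
= RGB(142, 12, 198)


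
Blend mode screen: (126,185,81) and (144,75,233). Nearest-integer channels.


Screen: C = 255 - (255-A)×(255-B)/255, rounded to nearest integer
R: 255 - (255-126)×(255-144)/255 = 255 - 14319/255 ≈ 255 - 56.153 = 198.847 → 199
G: 255 - (255-185)×(255-75)/255 = 255 - 12600/255 ≈ 255 - 49.412 = 205.588 → 206
B: 255 - (255-81)×(255-233)/255 = 255 - 3828/255 ≈ 255 - 15.012 = 239.988 → 240
= RGB(199, 206, 240)


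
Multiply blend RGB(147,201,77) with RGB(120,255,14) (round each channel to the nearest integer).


Multiply: C = A×B/255, rounded to nearest integer
R: 147×120/255 = 17640/255 ≈ 69.176 → 69
G: 201×255/255 = 51255/255 ≈ 201.000 → 201
B: 77×14/255 = 1078/255 ≈ 4.227 → 4
= RGB(69, 201, 4)


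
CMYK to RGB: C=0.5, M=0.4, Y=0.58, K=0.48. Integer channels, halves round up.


R = 255 × (1-C) × (1-K) = 255 × 0.50 × 0.52 = 66.3 → 66
G = 255 × (1-M) × (1-K) = 255 × 0.60 × 0.52 = 79.56 → 80
B = 255 × (1-Y) × (1-K) = 255 × 0.42 × 0.52 = 55.692 → 56
= RGB(66, 80, 56)


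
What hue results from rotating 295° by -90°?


New hue = (H + rotation) mod 360
New hue = (295 -90) mod 360
= 205 mod 360
= 205°


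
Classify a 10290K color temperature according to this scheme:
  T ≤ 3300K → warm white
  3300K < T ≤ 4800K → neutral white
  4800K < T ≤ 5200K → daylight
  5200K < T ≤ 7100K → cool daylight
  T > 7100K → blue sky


Temperature: 10290K
10290K > 7100K → blue sky
Classification: blue sky


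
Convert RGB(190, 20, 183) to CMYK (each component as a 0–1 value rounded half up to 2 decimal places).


R'=190/255≈0.7451, G'=20/255≈0.0784, B'=183/255≈0.7176
K = 1 - max(R',G',B') = 1 - 190/255 = 65/255 = 0.25490… → 0.25
(1-R'-K)/(1-K) simplifies to (max-R)/max with max = 190:
C = (190-190)/190 = 0/190 = 0 → 0.00
M = (190-20)/190 = 170/190 = 0.89473… → 0.89
Y = (190-183)/190 = 7/190 = 0.03684… → 0.04
= CMYK(0.00, 0.89, 0.04, 0.25)


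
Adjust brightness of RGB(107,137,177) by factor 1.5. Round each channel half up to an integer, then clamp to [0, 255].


Multiply each channel by 1.5, round half up, clamp to [0, 255]
R: 107×1.5 = 160.5 → round → 161
G: 137×1.5 = 205.5 → round → 206
B: 177×1.5 = 265.5 → round → 266 → clamp → 255
= RGB(161, 206, 255)


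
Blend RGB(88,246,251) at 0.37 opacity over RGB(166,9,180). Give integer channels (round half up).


C = α×F + (1-α)×B, with 1-α = 0.63
R: 0.37×88 + 0.63×166 = 32.56 + 104.58 = 137.14 → 137
G: 0.37×246 + 0.63×9 = 91.02 + 5.67 = 96.69 → 97
B: 0.37×251 + 0.63×180 = 92.87 + 113.40 = 206.27 → 206
= RGB(137, 97, 206)


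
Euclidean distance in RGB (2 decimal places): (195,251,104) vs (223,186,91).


d = √[(R₁-R₂)² + (G₁-G₂)² + (B₁-B₂)²]
d = √[(195-223)² + (251-186)² + (104-91)²]
d = √[784 + 4225 + 169]
d = √5178
d ≈ 71.96


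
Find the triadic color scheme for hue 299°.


Triadic: equally spaced at 120° intervals
H1 = 299°
H2 = (299 + 120) mod 360 = 59°
H3 = (299 + 240) mod 360 = 179°
Triadic = 299°, 59°, 179°


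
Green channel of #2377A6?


Color: #2377A6
R = 23 = 35
G = 77 = 119
B = A6 = 166
Green = 119


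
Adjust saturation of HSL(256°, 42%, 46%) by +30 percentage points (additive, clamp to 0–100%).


Original S = 42%
Adjustment = +30 percentage points
New S = 42 + (30) = 72
Clamp to [0, 100] → 72
= HSL(256°, 72%, 46%)


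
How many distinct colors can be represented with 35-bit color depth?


Colors = 2^bits = 2^35
= 34,359,738,368 colors


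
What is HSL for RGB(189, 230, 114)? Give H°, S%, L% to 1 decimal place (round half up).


Normalize: R'=189/255≈0.7412, G'=230/255≈0.9020, B'=114/255≈0.4471
Max=230/255, Min=114/255, Δ=Max-Min=116/255
L = (Max+Min)/2 = (230+114)/510 = 344/510 = 0.67450… → L = 67.5%
L > 0.5 → S = Δ/(2-Max-Min) = 116/(510-230-114) = 116/166 = 0.69879… → S = 69.9%
(the 1/255 factors cancel in S and H, so raw channel differences can be used)
Max is G' → H = 60 × ((B-R)/Δ + 2) = 60 × ((114-189)/116 + 2)
  -75/116 + 2 = -0.6465… + 2 = 1.3534…
  H = 60 × 1.3534… = 81.206…° → H = 81.2°
= HSL(81.2°, 69.9%, 67.5%)


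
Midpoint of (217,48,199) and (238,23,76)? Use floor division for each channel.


Midpoint: each channel = ⌊(C₁+C₂)/2⌋
R: ⌊(217+238)/2⌋ = 227
G: ⌊(48+23)/2⌋ = 35
B: ⌊(199+76)/2⌋ = 137
= RGB(227, 35, 137)


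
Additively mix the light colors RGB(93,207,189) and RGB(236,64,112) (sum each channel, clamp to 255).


Additive: each channel = min(255, C₁+C₂)
R: 93+236 = 329 → 255
G: 207+64 = 271 → 255
B: 189+112 = 301 → 255
= RGB(255, 255, 255)


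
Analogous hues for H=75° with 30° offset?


Base hue: 75°
Left analog: (75 - 30) mod 360 = 45°
Right analog: (75 + 30) mod 360 = 105°
Analogous hues = 45° and 105°


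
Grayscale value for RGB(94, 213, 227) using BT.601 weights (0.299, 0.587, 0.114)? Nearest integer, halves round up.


Gray = 0.299×R + 0.587×G + 0.114×B
Gray = 0.299×94 + 0.587×213 + 0.114×227
Gray = 28.106 + 125.031 + 25.878
Gray = 179.015 → round half up → 179
Gray = 179


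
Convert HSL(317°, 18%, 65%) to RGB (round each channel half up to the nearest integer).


H=317°, S=0.18, L=0.65
C = (1-|2L-1|)×S = (1-|0.30|)×0.18 = 0.126
H' = H/60 = 317/60 ≈ 5.2833; X = C×(1-|H' mod 2 - 1|) = 0.0903
m = L - C/2 = 0.65 - 0.063 = 0.587
Sector ⌊H'⌋ = 5 → (R',G',B') = (0.126, 0.0, 0.0903)
RGB = ((R'+m)×255, (G'+m)×255, (B'+m)×255) = (181.815, 149.685, 172.7115)
Round half up → RGB(182, 150, 173)


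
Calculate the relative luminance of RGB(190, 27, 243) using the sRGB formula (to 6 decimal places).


Linearize each channel (sRGB transfer function): c = v/255; c_lin = c/12.92 if c ≤ 0.04045, else ((c+0.055)/1.055)^2.4
  R: 190/255 ≈ 0.745098 > 0.04045 → ((0.745098+0.055)/1.055)^2.4 ≈ 0.514918
  G: 27/255 ≈ 0.105882 > 0.04045 → ((0.105882+0.055)/1.055)^2.4 ≈ 0.010960
  B: 243/255 ≈ 0.952941 > 0.04045 → ((0.952941+0.055)/1.055)^2.4 ≈ 0.896269
R_lin = 0.514918, G_lin = 0.010960, B_lin = 0.896269
L = 0.2126×R + 0.7152×G + 0.0722×B
L = 0.2126×0.514918 + 0.7152×0.010960 + 0.0722×0.896269
L ≈ 0.182021


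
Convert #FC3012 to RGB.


FC → 252 (R)
30 → 48 (G)
12 → 18 (B)
= RGB(252, 48, 18)


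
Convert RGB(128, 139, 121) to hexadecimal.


R = 128 → 80 (hex)
G = 139 → 8B (hex)
B = 121 → 79 (hex)
Hex = #808B79


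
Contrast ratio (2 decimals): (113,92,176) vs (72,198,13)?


Linearize each sRGB channel c=v/255: c/12.92 if c ≤ 0.04045 else ((c+0.055)/1.055)^2.4
L = 0.2126×R_lin + 0.7152×G_lin + 0.0722×B_lin
Color 1 (113,92,176):
  R=113: 113/255≈0.4431 > 0.04045 → ((0.4431+0.055)/1.055)^2.4 ≈ 0.16513
  G=92: 92/255≈0.3608 > 0.04045 → ((0.3608+0.055)/1.055)^2.4 ≈ 0.10702
  B=176: 176/255≈0.6902 > 0.04045 → ((0.6902+0.055)/1.055)^2.4 ≈ 0.43415
  L1 = 0.2126×0.16513 + 0.7152×0.10702 + 0.0722×0.43415 ≈ 0.14300
Color 2 (72,198,13):
  R=72: 72/255≈0.2824 > 0.04045 → ((0.2824+0.055)/1.055)^2.4 ≈ 0.06480
  G=198: 198/255≈0.7765 > 0.04045 → ((0.7765+0.055)/1.055)^2.4 ≈ 0.56471
  B=13: 13/255≈0.0510 > 0.04045 → ((0.0510+0.055)/1.055)^2.4 ≈ 0.00402
  L2 = 0.2126×0.06480 + 0.7152×0.56471 + 0.0722×0.00402 ≈ 0.41795
Lighter = 0.41795, Darker = 0.14300
Ratio = (L_lighter + 0.05) / (L_darker + 0.05)
Ratio = (0.41795 + 0.05) / (0.14300 + 0.05) = 0.46795 / 0.19300 ≈ 2.4247
Ratio ≈ 2.42:1


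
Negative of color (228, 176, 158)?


Invert: (255-R, 255-G, 255-B)
R: 255-228 = 27
G: 255-176 = 79
B: 255-158 = 97
= RGB(27, 79, 97)


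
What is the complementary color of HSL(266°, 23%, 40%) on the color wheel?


Complement = opposite side of color wheel = hue + 180°
H' = (266 + 180) mod 360 = 86°
S and L unchanged.
= HSL(86°, 23%, 40%)


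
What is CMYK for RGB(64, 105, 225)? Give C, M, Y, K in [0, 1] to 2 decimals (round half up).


R'=64/255≈0.2510, G'=105/255≈0.4118, B'=225/255≈0.8824
K = 1 - max(R',G',B') = 1 - 225/255 = 30/255 = 0.11764… → 0.12
(1-R'-K)/(1-K) simplifies to (max-R)/max with max = 225:
C = (225-64)/225 = 161/225 = 0.71555… → 0.72
M = (225-105)/225 = 120/225 = 0.53333… → 0.53
Y = (225-225)/225 = 0/225 = 0 → 0.00
= CMYK(0.72, 0.53, 0.00, 0.12)


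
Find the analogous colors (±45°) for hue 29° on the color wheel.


Base hue: 29°
Left analog: (29 - 45) mod 360 = 344°
Right analog: (29 + 45) mod 360 = 74°
Analogous hues = 344° and 74°


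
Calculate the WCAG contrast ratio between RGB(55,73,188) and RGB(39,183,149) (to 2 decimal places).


Linearize each sRGB channel c=v/255: c/12.92 if c ≤ 0.04045 else ((c+0.055)/1.055)^2.4
L = 0.2126×R_lin + 0.7152×G_lin + 0.0722×B_lin
Color 1 (55,73,188):
  R=55: 55/255≈0.2157 > 0.04045 → ((0.2157+0.055)/1.055)^2.4 ≈ 0.03820
  G=73: 73/255≈0.2863 > 0.04045 → ((0.2863+0.055)/1.055)^2.4 ≈ 0.06663
  B=188: 188/255≈0.7373 > 0.04045 → ((0.7373+0.055)/1.055)^2.4 ≈ 0.50289
  L1 = 0.2126×0.03820 + 0.7152×0.06663 + 0.0722×0.50289 ≈ 0.09208
Color 2 (39,183,149):
  R=39: 39/255≈0.1529 > 0.04045 → ((0.1529+0.055)/1.055)^2.4 ≈ 0.02029
  G=183: 183/255≈0.7176 > 0.04045 → ((0.7176+0.055)/1.055)^2.4 ≈ 0.47353
  B=149: 149/255≈0.5843 > 0.04045 → ((0.5843+0.055)/1.055)^2.4 ≈ 0.30054
  L2 = 0.2126×0.02029 + 0.7152×0.47353 + 0.0722×0.30054 ≈ 0.36468
Lighter = 0.36468, Darker = 0.09208
Ratio = (L_lighter + 0.05) / (L_darker + 0.05)
Ratio = (0.36468 + 0.05) / (0.09208 + 0.05) = 0.41468 / 0.14208 ≈ 2.9186
Ratio ≈ 2.92:1


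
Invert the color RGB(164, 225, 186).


Invert: (255-R, 255-G, 255-B)
R: 255-164 = 91
G: 255-225 = 30
B: 255-186 = 69
= RGB(91, 30, 69)


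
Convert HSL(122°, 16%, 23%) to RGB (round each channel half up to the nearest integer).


H=122°, S=0.16, L=0.23
C = (1-|2L-1|)×S = (1-|-0.54|)×0.16 = 0.0736
H' = H/60 = 122/60 ≈ 2.0333; X = C×(1-|H' mod 2 - 1|) ≈ 0.0025
m = L - C/2 = 0.23 - 0.0368 = 0.1932
Sector ⌊H'⌋ = 2 → (R',G',B') = (0.0, 0.0736, ≈0.0025)
RGB = ((R'+m)×255, (G'+m)×255, (B'+m)×255) = (49.266, 68.034, 49.8916)
Round half up → RGB(49, 68, 50)


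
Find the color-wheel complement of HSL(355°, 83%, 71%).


Complement = opposite side of color wheel = hue + 180°
H' = (355 + 180) mod 360 = 175°
S and L unchanged.
= HSL(175°, 83%, 71%)


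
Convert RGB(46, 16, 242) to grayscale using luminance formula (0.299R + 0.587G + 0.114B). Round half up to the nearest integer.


Gray = 0.299×R + 0.587×G + 0.114×B
Gray = 0.299×46 + 0.587×16 + 0.114×242
Gray = 13.754 + 9.392 + 27.588
Gray = 50.734 → round half up → 51
Gray = 51


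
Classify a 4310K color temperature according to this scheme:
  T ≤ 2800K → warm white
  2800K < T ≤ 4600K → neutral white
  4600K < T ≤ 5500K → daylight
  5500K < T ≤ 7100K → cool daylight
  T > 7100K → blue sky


Temperature: 4310K
2800K < 4310K ≤ 4600K → neutral white
Classification: neutral white


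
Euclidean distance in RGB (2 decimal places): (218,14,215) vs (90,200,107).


d = √[(R₁-R₂)² + (G₁-G₂)² + (B₁-B₂)²]
d = √[(218-90)² + (14-200)² + (215-107)²]
d = √[16384 + 34596 + 11664]
d = √62644
d ≈ 250.29


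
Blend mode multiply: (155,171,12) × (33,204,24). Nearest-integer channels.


Multiply: C = A×B/255, rounded to nearest integer
R: 155×33/255 = 5115/255 ≈ 20.059 → 20
G: 171×204/255 = 34884/255 ≈ 136.800 → 137
B: 12×24/255 = 288/255 ≈ 1.129 → 1
= RGB(20, 137, 1)


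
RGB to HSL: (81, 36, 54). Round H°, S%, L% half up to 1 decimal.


Normalize: R'=81/255≈0.3176, G'=36/255≈0.1412, B'=54/255≈0.2118
Max=81/255, Min=36/255, Δ=Max-Min=45/255
L = (Max+Min)/2 = (81+36)/510 = 117/510 = 0.22941… → L = 22.9%
L ≤ 0.5 → S = Δ/(Max+Min) = 45/(81+36) = 45/117 = 0.38461… → S = 38.5%
(the 1/255 factors cancel in S and H, so raw channel differences can be used)
Max is R' → H = 60 × (((G-B)/Δ) mod 6) = 60 × (((36-54)/45) mod 6)
  (-18)/45 = -0.4; negative, so add 6 → 5.6
  H = 60 × 5.6 = 336° → H = 336.0°
= HSL(336.0°, 38.5%, 22.9%)


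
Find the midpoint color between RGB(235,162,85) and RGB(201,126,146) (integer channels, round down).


Midpoint: each channel = ⌊(C₁+C₂)/2⌋
R: ⌊(235+201)/2⌋ = 218
G: ⌊(162+126)/2⌋ = 144
B: ⌊(85+146)/2⌋ = 115
= RGB(218, 144, 115)


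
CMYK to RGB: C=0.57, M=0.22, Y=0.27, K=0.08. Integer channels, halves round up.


R = 255 × (1-C) × (1-K) = 255 × 0.43 × 0.92 = 100.878 → 101
G = 255 × (1-M) × (1-K) = 255 × 0.78 × 0.92 = 182.988 → 183
B = 255 × (1-Y) × (1-K) = 255 × 0.73 × 0.92 = 171.258 → 171
= RGB(101, 183, 171)


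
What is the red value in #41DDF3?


Color: #41DDF3
R = 41 = 65
G = DD = 221
B = F3 = 243
Red = 65


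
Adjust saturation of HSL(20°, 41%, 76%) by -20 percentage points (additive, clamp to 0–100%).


Original S = 41%
Adjustment = -20 percentage points
New S = 41 + (-20) = 21
Clamp to [0, 100] → 21
= HSL(20°, 21%, 76%)


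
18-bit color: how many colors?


Colors = 2^bits = 2^18
= 262,144 colors


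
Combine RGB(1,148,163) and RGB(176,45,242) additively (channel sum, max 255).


Additive: each channel = min(255, C₁+C₂)
R: 1+176 = 177 → 177
G: 148+45 = 193 → 193
B: 163+242 = 405 → 255
= RGB(177, 193, 255)


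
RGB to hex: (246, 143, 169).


R = 246 → F6 (hex)
G = 143 → 8F (hex)
B = 169 → A9 (hex)
Hex = #F68FA9


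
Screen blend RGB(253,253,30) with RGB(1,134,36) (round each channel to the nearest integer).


Screen: C = 255 - (255-A)×(255-B)/255, rounded to nearest integer
R: 255 - (255-253)×(255-1)/255 = 255 - 508/255 ≈ 255 - 1.992 = 253.008 → 253
G: 255 - (255-253)×(255-134)/255 = 255 - 242/255 ≈ 255 - 0.949 = 254.051 → 254
B: 255 - (255-30)×(255-36)/255 = 255 - 49275/255 ≈ 255 - 193.235 = 61.765 → 62
= RGB(253, 254, 62)


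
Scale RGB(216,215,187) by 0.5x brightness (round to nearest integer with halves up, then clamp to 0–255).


Multiply each channel by 0.5, round half up, clamp to [0, 255]
R: 216×0.5 = 108
G: 215×0.5 = 107.5 → round → 108
B: 187×0.5 = 93.5 → round → 94
= RGB(108, 108, 94)


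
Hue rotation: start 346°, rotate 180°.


New hue = (H + rotation) mod 360
New hue = (346 + 180) mod 360
= 526 mod 360
= 166°


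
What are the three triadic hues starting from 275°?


Triadic: equally spaced at 120° intervals
H1 = 275°
H2 = (275 + 120) mod 360 = 35°
H3 = (275 + 240) mod 360 = 155°
Triadic = 275°, 35°, 155°


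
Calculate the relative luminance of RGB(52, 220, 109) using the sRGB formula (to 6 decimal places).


Linearize each channel (sRGB transfer function): c = v/255; c_lin = c/12.92 if c ≤ 0.04045, else ((c+0.055)/1.055)^2.4
  R: 52/255 ≈ 0.203922 > 0.04045 → ((0.203922+0.055)/1.055)^2.4 ≈ 0.034340
  G: 220/255 ≈ 0.862745 > 0.04045 → ((0.862745+0.055)/1.055)^2.4 ≈ 0.715694
  B: 109/255 ≈ 0.427451 > 0.04045 → ((0.427451+0.055)/1.055)^2.4 ≈ 0.152926
R_lin = 0.034340, G_lin = 0.715694, B_lin = 0.152926
L = 0.2126×R + 0.7152×G + 0.0722×B
L = 0.2126×0.034340 + 0.7152×0.715694 + 0.0722×0.152926
L ≈ 0.530206


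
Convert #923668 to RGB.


92 → 146 (R)
36 → 54 (G)
68 → 104 (B)
= RGB(146, 54, 104)


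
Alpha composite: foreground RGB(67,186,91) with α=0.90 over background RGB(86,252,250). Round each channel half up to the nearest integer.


C = α×F + (1-α)×B, with 1-α = 0.10
R: 0.90×67 + 0.10×86 = 60.30 + 8.60 = 68.90 → 69
G: 0.90×186 + 0.10×252 = 167.40 + 25.20 = 192.60 → 193
B: 0.90×91 + 0.10×250 = 81.90 + 25.00 = 106.90 → 107
= RGB(69, 193, 107)


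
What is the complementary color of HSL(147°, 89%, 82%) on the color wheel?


Complement = opposite side of color wheel = hue + 180°
H' = (147 + 180) mod 360 = 327°
S and L unchanged.
= HSL(327°, 89%, 82%)


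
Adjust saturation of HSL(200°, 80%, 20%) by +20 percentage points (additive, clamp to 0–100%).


Original S = 80%
Adjustment = +20 percentage points
New S = 80 + (20) = 100
Clamp to [0, 100] → 100
= HSL(200°, 100%, 20%)


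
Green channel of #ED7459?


Color: #ED7459
R = ED = 237
G = 74 = 116
B = 59 = 89
Green = 116


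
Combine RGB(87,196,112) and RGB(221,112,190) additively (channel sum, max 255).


Additive: each channel = min(255, C₁+C₂)
R: 87+221 = 308 → 255
G: 196+112 = 308 → 255
B: 112+190 = 302 → 255
= RGB(255, 255, 255)


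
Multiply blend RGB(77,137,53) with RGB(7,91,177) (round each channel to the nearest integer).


Multiply: C = A×B/255, rounded to nearest integer
R: 77×7/255 = 539/255 ≈ 2.114 → 2
G: 137×91/255 = 12467/255 ≈ 48.890 → 49
B: 53×177/255 = 9381/255 ≈ 36.788 → 37
= RGB(2, 49, 37)
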